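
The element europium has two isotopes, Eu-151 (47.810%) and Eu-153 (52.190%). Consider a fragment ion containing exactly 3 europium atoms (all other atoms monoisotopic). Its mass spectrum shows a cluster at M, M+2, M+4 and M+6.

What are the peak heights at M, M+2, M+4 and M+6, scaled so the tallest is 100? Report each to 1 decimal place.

Expanding (0.47810 + 0.52190)^3:
P(M) = 0.47810^3 = 0.109284
P(M+2) = 3 × 0.47810^2 × 0.52190^1 = 0.357887
P(M+4) = 3 × 0.47810^1 × 0.52190^2 = 0.390674
P(M+6) = 0.52190^3 = 0.142155
The M+4 peak is largest (0.390674); scaling to 100 gives 28.0 : 91.6 : 100.0 : 36.4.

28.0 : 91.6 : 100.0 : 36.4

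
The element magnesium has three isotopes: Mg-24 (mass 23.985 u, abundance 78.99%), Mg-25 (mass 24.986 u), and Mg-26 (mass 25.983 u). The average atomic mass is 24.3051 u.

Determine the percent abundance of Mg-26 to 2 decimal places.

11.01%

Let x and y be the fractions of Mg-25 and Mg-26. Then x + y = 1 − 0.7899 = 0.2101 and 24.986x + 25.983y = 24.3051 − 0.7899×23.985 = 5.3593485.
Substituting: 24.986x + 25.983(0.2101 − x) = 5.3593485
(24.986 − 25.983)x = -0.0996798  ⇒  x = 0.09998, y = 0.11012
Mg-25: 10.00%, Mg-26: 11.01%.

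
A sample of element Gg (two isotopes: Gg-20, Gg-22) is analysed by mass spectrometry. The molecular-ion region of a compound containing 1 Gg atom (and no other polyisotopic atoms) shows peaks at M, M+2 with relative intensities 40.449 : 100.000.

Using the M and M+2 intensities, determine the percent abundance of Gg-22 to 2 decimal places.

If p is the fraction of Gg that is Gg-20, then I(M+2)/I(M) = [C(1,1)·p^0·(1−p)] / p^1 = 1·(1−p)/p = 100.000/40.449 = 2.4722
(1−p)/p = 2.4722/1 = 2.4722  ⇒  p = 1/(1 + 2.4722) = 0.2880
Gg-20: 28.80%, Gg-22: 71.20%.

71.20%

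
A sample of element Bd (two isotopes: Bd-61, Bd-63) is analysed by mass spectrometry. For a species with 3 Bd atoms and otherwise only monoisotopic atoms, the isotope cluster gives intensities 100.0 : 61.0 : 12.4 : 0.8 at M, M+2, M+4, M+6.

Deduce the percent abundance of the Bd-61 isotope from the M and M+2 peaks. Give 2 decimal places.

Let p = fractional abundance of Bd-61. I(M+2)/I(M) = [C(3,1)·p^2·(1−p)] / p^3 = 3·(1−p)/p = 61.0/100.0 = 0.6100
(1−p)/p = 0.6100/3 = 0.2033  ⇒  p = 1/(1 + 0.2033) = 0.8310
Bd-61: 83.10%, Bd-63: 16.90%.

83.10%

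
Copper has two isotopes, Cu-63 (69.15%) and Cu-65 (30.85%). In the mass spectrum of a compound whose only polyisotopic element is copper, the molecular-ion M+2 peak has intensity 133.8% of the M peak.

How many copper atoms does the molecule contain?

3

With n Cu atoms, P(M+2)/P(M) = C(n,1)·p^(n−1)q / p^n = n·q/p = n · 0.3085/0.6915.
n = 1.338 × 0.6915/0.3085 = 3.00 ≈ 3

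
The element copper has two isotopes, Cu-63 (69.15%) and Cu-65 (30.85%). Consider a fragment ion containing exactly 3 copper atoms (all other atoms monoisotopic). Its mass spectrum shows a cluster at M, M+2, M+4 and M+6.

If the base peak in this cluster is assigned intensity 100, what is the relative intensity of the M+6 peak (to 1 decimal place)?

6.6

Term probabilities: M 0.3307, M+2 0.4425, M+4 0.1974, M+6 0.0294. Base peak = M+2.
P(M+2) = C(3,1) × 0.6915^2 × 0.3085^1 = 3 × 0.47817225 × 0.3085 = 0.442548 (base)
P(M+6) = C(3,3) × 0.6915^0 × 0.3085^3 = 1 × 1.0000 × 0.02936064 = 0.029361
Relative intensity = 0.029361 / 0.442548 × 100 = 6.6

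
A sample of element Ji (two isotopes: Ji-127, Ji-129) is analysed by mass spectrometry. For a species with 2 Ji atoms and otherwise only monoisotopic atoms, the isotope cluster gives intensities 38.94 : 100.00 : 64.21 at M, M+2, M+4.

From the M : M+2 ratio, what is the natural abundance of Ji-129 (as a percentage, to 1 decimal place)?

56.2%

Let p = fractional abundance of Ji-127. I(M+2)/I(M) = [C(2,1)·p^1·(1−p)] / p^2 = 2·(1−p)/p = 100.00/38.94 = 2.5681
(1−p)/p = 2.5681/2 = 1.2840  ⇒  p = 1/(1 + 1.2840) = 0.4378
Ji-127: 43.8%, Ji-129: 56.2%.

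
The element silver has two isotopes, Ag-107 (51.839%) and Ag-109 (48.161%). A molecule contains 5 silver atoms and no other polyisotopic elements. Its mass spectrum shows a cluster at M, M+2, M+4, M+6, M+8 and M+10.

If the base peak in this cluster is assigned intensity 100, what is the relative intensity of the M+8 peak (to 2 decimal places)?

(0.51839 + 0.48161)^5 gives M 0.0374, M+2 0.1739, M+4 0.3231, M+6 0.3002, M+8 0.1394, M+10 0.0259; the largest is M+4.
P(M+4) = C(5,2) × 0.51839^3 × 0.48161^2 = 10 × 0.13930601 × 0.23194819 = 0.323118 (base)
P(M+8) = C(5,4) × 0.51839^1 × 0.48161^4 = 5 × 0.51839 × 0.05379996 = 0.139447
Relative intensity = 0.139447 / 0.323118 × 100 = 43.16

43.16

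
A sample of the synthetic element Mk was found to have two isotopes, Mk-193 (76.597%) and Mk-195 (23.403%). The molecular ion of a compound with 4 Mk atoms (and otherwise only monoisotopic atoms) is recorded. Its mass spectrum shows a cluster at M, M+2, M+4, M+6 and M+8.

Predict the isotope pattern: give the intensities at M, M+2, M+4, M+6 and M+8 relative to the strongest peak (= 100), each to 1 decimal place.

Expanding (0.76597 + 0.23403)^4:
P(M) = 0.76597^4 = 0.344229
P(M+2) = 4 × 0.76597^3 × 0.23403^1 = 0.420694
P(M+4) = 6 × 0.76597^2 × 0.23403^2 = 0.192805
P(M+6) = 4 × 0.76597^1 × 0.23403^3 = 0.039272
P(M+8) = 0.23403^4 = 0.003000
The M+2 peak is largest (0.420694); scaling to 100 gives 81.8 : 100.0 : 45.8 : 9.3 : 0.7.

81.8 : 100.0 : 45.8 : 9.3 : 0.7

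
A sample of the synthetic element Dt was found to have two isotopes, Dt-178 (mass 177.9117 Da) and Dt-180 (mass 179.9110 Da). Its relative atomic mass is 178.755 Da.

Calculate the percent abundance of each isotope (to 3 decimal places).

Let x be the fractional abundance of Dt-178; then Dt-180 has abundance 1 − x.
177.9117·x + 179.9110·(1 − x) = 178.755
(177.9117 − 179.9110)·x = 178.755 − 179.9110
x = -1.1560 / -1.9993 = 0.57820 → 57.820% Dt-178, 42.180% Dt-180.

Dt-178: 57.820%, Dt-180: 42.180%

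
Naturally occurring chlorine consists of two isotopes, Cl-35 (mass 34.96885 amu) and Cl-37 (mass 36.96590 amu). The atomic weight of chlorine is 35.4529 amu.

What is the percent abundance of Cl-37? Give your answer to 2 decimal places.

24.24%

Let x be the fractional abundance of Cl-35; then Cl-37 has abundance 1 − x.
34.96885·x + 36.96590·(1 − x) = 35.4529
(34.96885 − 36.96590)·x = 35.4529 − 36.96590
x = -1.51300 / -1.99705 = 0.75762 → 75.76% Cl-35, 24.24% Cl-37.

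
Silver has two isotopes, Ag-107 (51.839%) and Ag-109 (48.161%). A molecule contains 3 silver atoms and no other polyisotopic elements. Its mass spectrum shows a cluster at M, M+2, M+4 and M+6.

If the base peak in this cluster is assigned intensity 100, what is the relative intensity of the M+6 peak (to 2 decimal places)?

28.77

Binomial terms of (0.51839 + 0.48161)^3: M 0.1393, M+2 0.3883, M+4 0.3607, M+6 0.1117 → M+2 is the base peak.
P(M+2) = C(3,1) × 0.51839^2 × 0.48161^1 = 3 × 0.26872819 × 0.48161 = 0.388267 (base)
P(M+6) = C(3,3) × 0.51839^0 × 0.48161^3 = 1 × 1.0000 × 0.11170857 = 0.111709
Relative intensity = 0.111709 / 0.388267 × 100 = 28.77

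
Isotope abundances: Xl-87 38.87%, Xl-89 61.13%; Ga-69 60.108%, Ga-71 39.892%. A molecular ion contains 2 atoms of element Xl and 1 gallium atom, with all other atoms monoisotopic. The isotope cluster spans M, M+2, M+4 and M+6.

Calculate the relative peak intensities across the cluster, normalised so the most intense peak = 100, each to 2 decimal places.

Element Xl pattern (n=2): 0.15108769 : 0.47522462 : 0.37368769
Gallium pattern (n=1): 0.60108 : 0.39892
Convolve the two distributions (both contribute in 2-u steps):
  M: 0.15108769×0.60108 = 0.090816
  M+2: 0.15108769×0.39892 + 0.47522462×0.60108 = 0.345920
  M+4: 0.47522462×0.39892 + 0.37368769×0.60108 = 0.414193
  M+6: 0.37368769×0.39892 = 0.149071
Scale to base peak (0.414193) = 100: 21.93 : 83.52 : 100.00 : 35.99

21.93 : 83.52 : 100.00 : 35.99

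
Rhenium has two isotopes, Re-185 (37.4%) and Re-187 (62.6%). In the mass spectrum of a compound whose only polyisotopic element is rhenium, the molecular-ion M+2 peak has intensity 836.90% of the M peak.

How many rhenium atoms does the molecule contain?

5

For n independent Re atoms, I(M+2)/I(M) = n · (abundance Re-187) / (abundance Re-185) = n · 0.626/0.374.
n = 8.3690 × 0.374/0.626 = 5.00 ≈ 5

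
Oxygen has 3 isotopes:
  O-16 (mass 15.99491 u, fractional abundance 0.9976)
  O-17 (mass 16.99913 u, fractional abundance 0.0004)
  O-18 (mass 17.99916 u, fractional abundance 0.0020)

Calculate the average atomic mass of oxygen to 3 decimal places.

15.999 u

Ar = Σ fᵢ·mᵢ = 0.9976 × 15.99491 + 0.0004 × 16.99913 + 0.0020 × 17.99916
= 15.956522 + 0.006800 + 0.035998 = 15.999320 u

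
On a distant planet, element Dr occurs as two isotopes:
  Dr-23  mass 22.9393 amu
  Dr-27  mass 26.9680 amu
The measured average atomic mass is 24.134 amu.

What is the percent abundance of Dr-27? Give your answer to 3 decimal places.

Writing the weighted mean with unknown fraction x of Dr-23:
22.9393·x + 26.9680·(1 − x) = 24.134
(22.9393 − 26.9680)·x = 24.134 − 26.9680
x = -2.8340 / -4.0287 = 0.70345 → 70.345% Dr-23, 29.655% Dr-27.

29.655%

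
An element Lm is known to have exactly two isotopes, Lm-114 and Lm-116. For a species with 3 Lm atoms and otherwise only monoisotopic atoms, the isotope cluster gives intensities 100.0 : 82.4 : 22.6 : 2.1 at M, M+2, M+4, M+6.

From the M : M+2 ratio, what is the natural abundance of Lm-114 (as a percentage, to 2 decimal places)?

Write p for the Lm-114 fraction. I(M+2)/I(M) = [C(3,1)·p^2·(1−p)] / p^3 = 3·(1−p)/p = 82.4/100.0 = 0.8240
(1−p)/p = 0.8240/3 = 0.2747  ⇒  p = 1/(1 + 0.2747) = 0.7845
Lm-114: 78.45%, Lm-116: 21.55%.

78.45%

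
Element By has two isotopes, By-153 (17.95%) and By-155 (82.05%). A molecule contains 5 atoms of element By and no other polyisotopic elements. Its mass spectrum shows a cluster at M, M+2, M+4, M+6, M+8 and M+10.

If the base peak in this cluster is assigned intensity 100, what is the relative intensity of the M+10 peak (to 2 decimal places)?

Binomial terms of (0.1795 + 0.8205)^5: M 0.0002, M+2 0.0043, M+4 0.0389, M+6 0.1780, M+8 0.4068, M+10 0.3719 → M+8 is the base peak.
P(M+8) = C(5,4) × 0.1795^1 × 0.8205^4 = 5 × 0.1795 × 0.45322551 = 0.406770 (base)
P(M+10) = C(5,5) × 0.1795^0 × 0.8205^5 = 1 × 1.0000 × 0.37187153 = 0.371872
Relative intensity = 0.371872 / 0.406770 × 100 = 91.42

91.42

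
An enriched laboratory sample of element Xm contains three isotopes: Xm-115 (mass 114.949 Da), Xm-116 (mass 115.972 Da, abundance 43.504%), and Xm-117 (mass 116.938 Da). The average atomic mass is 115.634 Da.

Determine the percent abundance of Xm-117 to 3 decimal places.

The remaining 56.496% is split between Xm-115 (fraction x) and Xm-117 (fraction 0.56496 − x).
Substituting: 114.949x + 116.938(0.56496 − x) = 65.18154112
(114.949 − 116.938)x = -0.88375136  ⇒  x = 0.44432, y = 0.12064
Xm-115: 44.432%, Xm-117: 12.064%.

12.064%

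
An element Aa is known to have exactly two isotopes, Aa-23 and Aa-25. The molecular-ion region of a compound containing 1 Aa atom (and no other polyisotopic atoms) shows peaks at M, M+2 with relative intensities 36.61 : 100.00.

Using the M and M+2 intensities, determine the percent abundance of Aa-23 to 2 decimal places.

Let p = fractional abundance of Aa-23. I(M+2)/I(M) = [C(1,1)·p^0·(1−p)] / p^1 = 1·(1−p)/p = 100.00/36.61 = 2.7315
(1−p)/p = 2.7315/1 = 2.7315  ⇒  p = 1/(1 + 2.7315) = 0.2680
Aa-23: 26.80%, Aa-25: 73.20%.

26.80%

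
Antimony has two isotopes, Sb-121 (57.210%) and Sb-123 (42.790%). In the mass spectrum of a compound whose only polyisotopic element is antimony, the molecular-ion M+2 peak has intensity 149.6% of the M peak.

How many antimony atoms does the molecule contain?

2

For n independent Sb atoms, I(M+2)/I(M) = n · (abundance Sb-123) / (abundance Sb-121) = n · 0.42790/0.57210.
n = 1.496 × 0.57210/0.42790 = 2.00 ≈ 2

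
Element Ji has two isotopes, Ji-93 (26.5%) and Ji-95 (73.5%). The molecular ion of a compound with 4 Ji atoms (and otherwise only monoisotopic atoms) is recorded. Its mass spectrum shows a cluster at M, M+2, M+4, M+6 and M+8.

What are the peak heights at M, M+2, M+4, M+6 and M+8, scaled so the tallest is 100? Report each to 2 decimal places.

Each Ji atom is independently Ji-93 (p = 0.265) or Ji-95 (q = 0.735); the cluster is the binomial expansion (p + q)^4.
P(M) = 0.265^4 = 0.004932
P(M+2) = 4 × 0.265^3 × 0.735^1 = 0.054712
P(M+4) = 6 × 0.265^2 × 0.735^2 = 0.227624
P(M+6) = 4 × 0.265^1 × 0.735^3 = 0.420889
P(M+8) = 0.735^4 = 0.291843
The M+6 peak is largest (0.420889); scaling to 100 gives 1.17 : 13.00 : 54.08 : 100.00 : 69.34.

1.17 : 13.00 : 54.08 : 100.00 : 69.34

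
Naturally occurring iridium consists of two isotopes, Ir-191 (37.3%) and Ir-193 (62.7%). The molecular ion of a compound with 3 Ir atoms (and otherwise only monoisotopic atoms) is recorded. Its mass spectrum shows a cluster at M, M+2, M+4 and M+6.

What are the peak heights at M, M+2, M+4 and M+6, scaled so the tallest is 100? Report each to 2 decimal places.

11.80 : 59.49 : 100.00 : 56.03

The 3 Ir atoms are independent, so intensities follow the terms of (0.373 + 0.627)^3.
P(M) = 0.373^3 = 0.051895
P(M+2) = 3 × 0.373^2 × 0.627^1 = 0.261702
P(M+4) = 3 × 0.373^1 × 0.627^2 = 0.439911
P(M+6) = 0.627^3 = 0.246492
The M+4 peak is largest (0.439911); scaling to 100 gives 11.80 : 59.49 : 100.00 : 56.03.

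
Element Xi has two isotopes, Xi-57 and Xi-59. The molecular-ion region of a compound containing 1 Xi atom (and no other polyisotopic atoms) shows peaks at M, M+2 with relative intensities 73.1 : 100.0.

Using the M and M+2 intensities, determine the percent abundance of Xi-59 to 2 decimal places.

57.77%

Let p = fractional abundance of Xi-57. I(M+2)/I(M) = [C(1,1)·p^0·(1−p)] / p^1 = 1·(1−p)/p = 100.0/73.1 = 1.3680
(1−p)/p = 1.3680/1 = 1.3680  ⇒  p = 1/(1 + 1.3680) = 0.4223
Xi-57: 42.23%, Xi-59: 57.77%.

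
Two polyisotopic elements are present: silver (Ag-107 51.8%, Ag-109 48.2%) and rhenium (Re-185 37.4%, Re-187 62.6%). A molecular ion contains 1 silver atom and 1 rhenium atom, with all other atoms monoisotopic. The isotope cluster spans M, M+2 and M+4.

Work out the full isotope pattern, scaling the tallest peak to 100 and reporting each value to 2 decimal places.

Silver pattern (n=1): 0.5180 : 0.4820
Rhenium pattern (n=1): 0.3740 : 0.6260
Convolve the two distributions (both contribute in 2-u steps):
  M: 0.5180×0.3740 = 0.193732
  M+2: 0.5180×0.6260 + 0.4820×0.3740 = 0.504536
  M+4: 0.4820×0.6260 = 0.301732
Scale to base peak (0.504536) = 100: 38.40 : 100.00 : 59.80

38.40 : 100.00 : 59.80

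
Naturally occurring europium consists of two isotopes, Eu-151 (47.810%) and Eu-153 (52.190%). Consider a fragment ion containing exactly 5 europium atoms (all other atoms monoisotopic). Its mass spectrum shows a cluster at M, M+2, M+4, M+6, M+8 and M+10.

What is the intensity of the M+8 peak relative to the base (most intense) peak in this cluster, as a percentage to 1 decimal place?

54.6%

Term probabilities: M 0.0250, M+2 0.1363, M+4 0.2977, M+6 0.3249, M+8 0.1774, M+10 0.0387. Base peak = M+6.
P(M+6) = C(5,3) × 0.47810^2 × 0.52190^3 = 10 × 0.22857961 × 0.14215492 = 0.324937 (base)
P(M+8) = C(5,4) × 0.47810^1 × 0.52190^4 = 5 × 0.4781 × 0.07419065 = 0.177353
Relative intensity = 0.177353 / 0.324937 × 100 = 54.6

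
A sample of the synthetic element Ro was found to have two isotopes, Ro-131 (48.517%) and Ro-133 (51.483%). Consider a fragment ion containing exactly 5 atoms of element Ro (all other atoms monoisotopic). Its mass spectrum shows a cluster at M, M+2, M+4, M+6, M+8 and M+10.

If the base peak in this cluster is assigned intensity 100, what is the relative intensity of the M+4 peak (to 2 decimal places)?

Term probabilities: M 0.0269, M+2 0.1426, M+4 0.3027, M+6 0.3212, M+8 0.1704, M+10 0.0362. Base peak = M+6.
P(M+6) = C(5,3) × 0.48517^2 × 0.51483^3 = 10 × 0.23538993 × 0.13645565 = 0.321203 (base)
P(M+4) = C(5,2) × 0.48517^3 × 0.51483^2 = 10 × 0.11420413 × 0.26504993 = 0.302698
Relative intensity = 0.302698 / 0.321203 × 100 = 94.24

94.24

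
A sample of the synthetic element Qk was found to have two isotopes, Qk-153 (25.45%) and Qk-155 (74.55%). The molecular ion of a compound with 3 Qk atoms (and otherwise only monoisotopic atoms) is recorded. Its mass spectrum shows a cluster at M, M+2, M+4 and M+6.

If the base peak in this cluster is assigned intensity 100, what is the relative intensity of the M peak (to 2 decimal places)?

3.88

Term probabilities: M 0.0165, M+2 0.1449, M+4 0.4243, M+6 0.4143. Base peak = M+4.
P(M+4) = C(3,2) × 0.2545^1 × 0.7455^2 = 3 × 0.2545 × 0.55577025 = 0.424331 (base)
P(M) = C(3,0) × 0.2545^3 × 0.7455^0 = 1 × 0.01648403 × 1.0000 = 0.016484
Relative intensity = 0.016484 / 0.424331 × 100 = 3.88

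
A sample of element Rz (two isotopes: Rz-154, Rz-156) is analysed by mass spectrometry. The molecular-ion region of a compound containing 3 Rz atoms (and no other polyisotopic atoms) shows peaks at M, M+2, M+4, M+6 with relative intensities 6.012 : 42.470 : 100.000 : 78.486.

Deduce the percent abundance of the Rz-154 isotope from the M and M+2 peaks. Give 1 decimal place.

If p is the fraction of Rz that is Rz-154, then I(M+2)/I(M) = [C(3,1)·p^2·(1−p)] / p^3 = 3·(1−p)/p = 42.470/6.012 = 7.0642
(1−p)/p = 7.0642/3 = 2.3547  ⇒  p = 1/(1 + 2.3547) = 0.2981
Rz-154: 29.8%, Rz-156: 70.2%.

29.8%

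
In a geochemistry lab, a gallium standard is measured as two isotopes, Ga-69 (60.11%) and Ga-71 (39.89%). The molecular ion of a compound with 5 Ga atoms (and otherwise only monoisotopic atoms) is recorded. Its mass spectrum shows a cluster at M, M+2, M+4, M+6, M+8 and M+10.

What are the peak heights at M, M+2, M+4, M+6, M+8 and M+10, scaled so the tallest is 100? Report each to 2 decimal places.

The 5 Ga atoms are independent, so intensities follow the terms of (0.6011 + 0.3989)^5.
P(M) = 0.6011^5 = 0.078475
P(M+2) = 5 × 0.6011^4 × 0.3989^1 = 0.260388
P(M+4) = 10 × 0.6011^3 × 0.3989^2 = 0.345596
P(M+6) = 10 × 0.6011^2 × 0.3989^3 = 0.229343
P(M+8) = 5 × 0.6011^1 × 0.3989^4 = 0.076098
P(M+10) = 0.3989^5 = 0.010100
The M+4 peak is largest (0.345596); scaling to 100 gives 22.71 : 75.34 : 100.00 : 66.36 : 22.02 : 2.92.

22.71 : 75.34 : 100.00 : 66.36 : 22.02 : 2.92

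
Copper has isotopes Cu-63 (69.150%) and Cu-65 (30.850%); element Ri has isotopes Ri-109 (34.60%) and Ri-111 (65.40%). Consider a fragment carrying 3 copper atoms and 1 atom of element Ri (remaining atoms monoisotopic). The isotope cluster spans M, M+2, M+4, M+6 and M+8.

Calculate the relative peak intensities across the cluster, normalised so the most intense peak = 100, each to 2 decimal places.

Copper pattern (n=3): 0.33065611 : 0.44254842 : 0.19743483 : 0.02936064
Element Ri pattern (n=1): 0.3460 : 0.6540
Convolve the two distributions (both contribute in 2-u steps):
  M: 0.33065611×0.3460 = 0.114407
  M+2: 0.33065611×0.6540 + 0.44254842×0.3460 = 0.369371
  M+4: 0.44254842×0.6540 + 0.19743483×0.3460 = 0.357739
  M+6: 0.19743483×0.6540 + 0.02936064×0.3460 = 0.139281
  M+8: 0.02936064×0.6540 = 0.019202
Scale to base peak (0.369371) = 100: 30.97 : 100.00 : 96.85 : 37.71 : 5.20

30.97 : 100.00 : 96.85 : 37.71 : 5.20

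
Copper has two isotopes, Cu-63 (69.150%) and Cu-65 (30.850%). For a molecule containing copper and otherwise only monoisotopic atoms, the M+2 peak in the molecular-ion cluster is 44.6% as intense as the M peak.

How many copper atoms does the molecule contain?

With n Cu atoms, P(M+2)/P(M) = C(n,1)·p^(n−1)q / p^n = n·q/p = n · 0.30850/0.69150.
n = 0.446 × 0.69150/0.30850 = 1.00 ≈ 1

1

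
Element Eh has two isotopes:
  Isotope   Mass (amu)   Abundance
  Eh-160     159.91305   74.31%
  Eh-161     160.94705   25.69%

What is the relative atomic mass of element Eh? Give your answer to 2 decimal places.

The abundance-weighted mean is 0.7431 × 159.91305 + 0.2569 × 160.94705
= 118.831387 + 41.347297 = 160.178684 amu

160.18 amu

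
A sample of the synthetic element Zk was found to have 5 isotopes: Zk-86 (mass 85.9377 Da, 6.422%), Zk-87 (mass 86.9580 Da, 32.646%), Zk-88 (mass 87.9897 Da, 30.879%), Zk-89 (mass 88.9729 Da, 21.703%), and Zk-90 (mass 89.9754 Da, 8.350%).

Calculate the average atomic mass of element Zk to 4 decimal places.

Average mass = Σ (abundance × isotope mass) = 0.06422 × 85.9377 + 0.32646 × 86.9580 + 0.30879 × 87.9897 + 0.21703 × 88.9729 + 0.08350 × 89.9754
= 5.51892 + 28.38831 + 27.17034 + 19.30979 + 7.51295 = 87.90031 Da

87.9003 Da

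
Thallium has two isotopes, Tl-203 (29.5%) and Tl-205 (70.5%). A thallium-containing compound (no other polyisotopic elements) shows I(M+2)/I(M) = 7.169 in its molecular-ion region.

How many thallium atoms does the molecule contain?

With n Tl atoms, P(M+2)/P(M) = C(n,1)·p^(n−1)q / p^n = n·q/p = n · 0.705/0.295.
n = 7.169 × 0.295/0.705 = 3.00 ≈ 3

3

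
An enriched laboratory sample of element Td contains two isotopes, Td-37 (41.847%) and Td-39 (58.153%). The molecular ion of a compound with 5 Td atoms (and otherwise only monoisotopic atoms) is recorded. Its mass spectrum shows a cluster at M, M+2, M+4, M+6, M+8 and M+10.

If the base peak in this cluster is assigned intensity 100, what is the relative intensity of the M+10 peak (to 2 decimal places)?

Binomial terms of (0.41847 + 0.58153)^5: M 0.0128, M+2 0.0892, M+4 0.2478, M+6 0.3444, M+8 0.2393, M+10 0.0665 → M+6 is the base peak.
P(M+6) = C(5,3) × 0.41847^2 × 0.58153^3 = 10 × 0.17511714 × 0.19666015 = 0.344386 (base)
P(M+10) = C(5,5) × 0.41847^0 × 0.58153^5 = 1 × 1.0000 × 0.06650597 = 0.066506
Relative intensity = 0.066506 / 0.344386 × 100 = 19.31

19.31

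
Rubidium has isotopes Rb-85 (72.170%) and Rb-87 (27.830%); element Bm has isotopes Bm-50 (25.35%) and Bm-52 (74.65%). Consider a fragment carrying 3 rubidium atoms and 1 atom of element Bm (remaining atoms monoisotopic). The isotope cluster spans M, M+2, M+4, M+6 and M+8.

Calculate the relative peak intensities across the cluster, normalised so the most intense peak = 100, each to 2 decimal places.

24.38 : 100.00 : 93.93 : 33.43 : 4.12

Rubidium pattern (n=3): 0.37589809 : 0.43485841 : 0.16768892 : 0.02155458
Element Bm pattern (n=1): 0.2535 : 0.7465
Convolve the two distributions (both contribute in 2-u steps):
  M: 0.37589809×0.2535 = 0.095290
  M+2: 0.37589809×0.7465 + 0.43485841×0.2535 = 0.390845
  M+4: 0.43485841×0.7465 + 0.16768892×0.2535 = 0.367131
  M+6: 0.16768892×0.7465 + 0.02155458×0.2535 = 0.130644
  M+8: 0.02155458×0.7465 = 0.016090
Scale to base peak (0.390845) = 100: 24.38 : 100.00 : 93.93 : 33.43 : 4.12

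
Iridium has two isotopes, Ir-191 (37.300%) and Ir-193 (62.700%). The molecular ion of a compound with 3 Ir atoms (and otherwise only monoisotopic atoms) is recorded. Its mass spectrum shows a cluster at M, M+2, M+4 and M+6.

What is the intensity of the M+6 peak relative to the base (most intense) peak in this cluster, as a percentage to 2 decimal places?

Binomial terms of (0.37300 + 0.62700)^3: M 0.0519, M+2 0.2617, M+4 0.4399, M+6 0.2465 → M+4 is the base peak.
P(M+4) = C(3,2) × 0.37300^1 × 0.62700^2 = 3 × 0.3730 × 0.393129 = 0.439911 (base)
P(M+6) = C(3,3) × 0.37300^0 × 0.62700^3 = 1 × 1.0000 × 0.24649188 = 0.246492
Relative intensity = 0.246492 / 0.439911 × 100 = 56.03

56.03%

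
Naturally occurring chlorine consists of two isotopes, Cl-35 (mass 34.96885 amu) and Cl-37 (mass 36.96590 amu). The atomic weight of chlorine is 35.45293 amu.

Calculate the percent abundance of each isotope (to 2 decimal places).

Let x be the fractional abundance of Cl-35; then Cl-37 has abundance 1 − x.
34.96885·x + 36.96590·(1 − x) = 35.45293
(34.96885 − 36.96590)·x = 35.45293 − 36.96590
x = -1.51297 / -1.99705 = 0.75760 → 75.76% Cl-35, 24.24% Cl-37.

Cl-35: 75.76%, Cl-37: 24.24%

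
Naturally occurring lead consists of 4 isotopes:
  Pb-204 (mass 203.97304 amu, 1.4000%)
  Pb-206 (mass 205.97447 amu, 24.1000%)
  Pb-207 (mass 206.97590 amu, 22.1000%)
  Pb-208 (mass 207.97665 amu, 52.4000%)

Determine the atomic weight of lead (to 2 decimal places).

207.22 amu

The abundance-weighted mean is 0.014000 × 203.97304 + 0.241000 × 205.97447 + 0.221000 × 206.97590 + 0.524000 × 207.97665
= 2.855623 + 49.639847 + 45.741674 + 108.979765 = 207.216909 amu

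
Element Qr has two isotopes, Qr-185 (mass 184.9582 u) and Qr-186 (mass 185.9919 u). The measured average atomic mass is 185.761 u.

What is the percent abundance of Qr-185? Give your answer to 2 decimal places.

22.34%

With x = fraction of Qr-185 (so Qr-186 is 1 − x):
184.9582·x + 185.9919·(1 − x) = 185.761
(184.9582 − 185.9919)·x = 185.761 − 185.9919
x = -0.2309 / -1.0337 = 0.22337 → 22.34% Qr-185, 77.66% Qr-186.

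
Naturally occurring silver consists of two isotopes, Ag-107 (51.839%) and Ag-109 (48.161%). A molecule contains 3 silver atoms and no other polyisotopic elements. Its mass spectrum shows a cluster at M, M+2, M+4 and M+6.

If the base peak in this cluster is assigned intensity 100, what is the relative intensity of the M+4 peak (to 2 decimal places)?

92.90

Term probabilities: M 0.1393, M+2 0.3883, M+4 0.3607, M+6 0.1117. Base peak = M+2.
P(M+2) = C(3,1) × 0.51839^2 × 0.48161^1 = 3 × 0.26872819 × 0.48161 = 0.388267 (base)
P(M+4) = C(3,2) × 0.51839^1 × 0.48161^2 = 3 × 0.51839 × 0.23194819 = 0.360719
Relative intensity = 0.360719 / 0.388267 × 100 = 92.90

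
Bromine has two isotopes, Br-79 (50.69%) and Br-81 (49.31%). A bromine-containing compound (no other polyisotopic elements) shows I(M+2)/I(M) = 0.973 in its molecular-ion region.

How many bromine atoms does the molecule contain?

1

With n Br atoms, P(M+2)/P(M) = C(n,1)·p^(n−1)q / p^n = n·q/p = n · 0.4931/0.5069.
n = 0.973 × 0.5069/0.4931 = 1.00 ≈ 1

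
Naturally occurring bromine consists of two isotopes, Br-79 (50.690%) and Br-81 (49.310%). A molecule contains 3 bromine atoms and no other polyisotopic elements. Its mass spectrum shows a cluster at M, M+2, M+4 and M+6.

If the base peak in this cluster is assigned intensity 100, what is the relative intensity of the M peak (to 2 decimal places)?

Binomial terms of (0.50690 + 0.49310)^3: M 0.1302, M+2 0.3801, M+4 0.3698, M+6 0.1199 → M+2 is the base peak.
P(M+2) = C(3,1) × 0.50690^2 × 0.49310^1 = 3 × 0.25694761 × 0.4931 = 0.380103 (base)
P(M) = C(3,0) × 0.50690^3 × 0.49310^0 = 1 × 0.13024674 × 1.0000 = 0.130247
Relative intensity = 0.130247 / 0.380103 × 100 = 34.27

34.27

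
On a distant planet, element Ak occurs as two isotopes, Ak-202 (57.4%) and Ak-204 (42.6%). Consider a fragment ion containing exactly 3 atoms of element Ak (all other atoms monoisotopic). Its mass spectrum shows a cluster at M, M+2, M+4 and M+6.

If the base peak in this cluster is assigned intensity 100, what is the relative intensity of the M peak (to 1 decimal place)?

44.9

(0.574 + 0.426)^3 gives M 0.1891, M+2 0.4211, M+4 0.3125, M+6 0.0773; the largest is M+2.
P(M+2) = C(3,1) × 0.574^2 × 0.426^1 = 3 × 0.329476 × 0.4260 = 0.421070 (base)
P(M) = C(3,0) × 0.574^3 × 0.426^0 = 1 × 0.18911922 × 1.0000 = 0.189119
Relative intensity = 0.189119 / 0.421070 × 100 = 44.9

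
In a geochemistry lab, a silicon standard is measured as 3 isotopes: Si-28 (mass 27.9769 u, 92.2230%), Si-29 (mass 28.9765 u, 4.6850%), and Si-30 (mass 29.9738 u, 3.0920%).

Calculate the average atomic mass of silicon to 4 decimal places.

28.0855 u

Average mass = Σ (abundance × isotope mass) = 0.922230 × 27.9769 + 0.046850 × 28.9765 + 0.030920 × 29.9738
= 25.80114 + 1.35755 + 0.92679 = 28.08548 u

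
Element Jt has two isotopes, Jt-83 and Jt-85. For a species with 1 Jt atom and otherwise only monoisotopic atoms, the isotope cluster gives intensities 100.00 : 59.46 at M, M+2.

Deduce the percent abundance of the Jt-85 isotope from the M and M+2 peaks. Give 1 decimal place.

Let p = fractional abundance of Jt-83. I(M+2)/I(M) = [C(1,1)·p^0·(1−p)] / p^1 = 1·(1−p)/p = 59.46/100.00 = 0.5946
(1−p)/p = 0.5946/1 = 0.5946  ⇒  p = 1/(1 + 0.5946) = 0.6271
Jt-83: 62.7%, Jt-85: 37.3%.

37.3%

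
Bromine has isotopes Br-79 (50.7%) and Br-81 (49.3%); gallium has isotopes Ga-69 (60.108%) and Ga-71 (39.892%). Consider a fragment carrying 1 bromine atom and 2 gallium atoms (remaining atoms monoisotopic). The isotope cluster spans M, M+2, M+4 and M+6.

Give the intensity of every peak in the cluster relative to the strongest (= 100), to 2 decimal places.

43.48 : 100.00 : 75.28 : 18.62

Bromine pattern (n=1): 0.5070 : 0.4930
Gallium pattern (n=2): 0.36129717 : 0.47956567 : 0.15913717
Convolve the two distributions (both contribute in 2-u steps):
  M: 0.5070×0.36129717 = 0.183178
  M+2: 0.5070×0.47956567 + 0.4930×0.36129717 = 0.421259
  M+4: 0.5070×0.15913717 + 0.4930×0.47956567 = 0.317108
  M+6: 0.4930×0.15913717 = 0.078455
Scale to base peak (0.421259) = 100: 43.48 : 100.00 : 75.28 : 18.62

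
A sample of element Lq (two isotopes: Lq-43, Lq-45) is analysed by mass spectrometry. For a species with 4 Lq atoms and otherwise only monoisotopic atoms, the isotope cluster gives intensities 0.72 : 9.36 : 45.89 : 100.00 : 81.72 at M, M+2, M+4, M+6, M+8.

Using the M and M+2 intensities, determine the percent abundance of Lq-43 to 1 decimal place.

23.5%

If p is the fraction of Lq that is Lq-43, then I(M+2)/I(M) = [C(4,1)·p^3·(1−p)] / p^4 = 4·(1−p)/p = 9.36/0.72 = 13.0000
(1−p)/p = 13.0000/4 = 3.2500  ⇒  p = 1/(1 + 3.2500) = 0.2353
Lq-43: 23.5%, Lq-45: 76.5%.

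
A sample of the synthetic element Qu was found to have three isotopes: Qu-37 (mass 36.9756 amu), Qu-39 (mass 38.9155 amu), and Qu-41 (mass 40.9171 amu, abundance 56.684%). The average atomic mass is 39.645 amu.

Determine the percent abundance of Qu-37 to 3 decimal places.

20.882%

The remaining 43.316% is split between Qu-37 (fraction x) and Qu-39 (fraction 0.43316 − x).
Substituting: 36.9756x + 38.9155(0.43316 − x) = 16.451551036
(36.9756 − 38.9155)x = -0.405086944  ⇒  x = 0.20882, y = 0.22434
Qu-37: 20.882%, Qu-39: 22.434%.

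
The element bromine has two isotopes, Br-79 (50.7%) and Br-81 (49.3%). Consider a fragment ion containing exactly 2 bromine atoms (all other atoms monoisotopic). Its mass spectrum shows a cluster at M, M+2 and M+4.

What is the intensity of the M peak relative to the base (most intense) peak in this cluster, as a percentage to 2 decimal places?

Binomial terms of (0.507 + 0.493)^2: M 0.2570, M+2 0.4999, M+4 0.2430 → M+2 is the base peak.
P(M+2) = C(2,1) × 0.507^1 × 0.493^1 = 2 × 0.5070 × 0.4930 = 0.499902 (base)
P(M) = C(2,0) × 0.507^2 × 0.493^0 = 1 × 0.257049 × 1.0000 = 0.257049
Relative intensity = 0.257049 / 0.499902 × 100 = 51.42

51.42%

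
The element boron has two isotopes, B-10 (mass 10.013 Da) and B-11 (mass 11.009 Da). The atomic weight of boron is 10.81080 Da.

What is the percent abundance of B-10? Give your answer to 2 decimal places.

Writing the weighted mean with unknown fraction x of B-10:
10.013·x + 11.009·(1 − x) = 10.81080
(10.013 − 11.009)·x = 10.81080 − 11.009
x = -0.19820 / -0.996 = 0.19900 → 19.90% B-10, 80.10% B-11.

19.90%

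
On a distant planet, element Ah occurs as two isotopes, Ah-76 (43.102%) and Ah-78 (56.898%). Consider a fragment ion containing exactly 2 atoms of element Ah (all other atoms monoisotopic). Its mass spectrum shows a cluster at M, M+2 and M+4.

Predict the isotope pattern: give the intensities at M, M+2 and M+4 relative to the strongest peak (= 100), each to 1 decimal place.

37.9 : 100.0 : 66.0

Expanding (0.43102 + 0.56898)^2:
P(M) = 0.43102^2 = 0.185778
P(M+2) = 2 × 0.43102^1 × 0.56898^1 = 0.490484
P(M+4) = 0.56898^2 = 0.323738
The M+2 peak is largest (0.490484); scaling to 100 gives 37.9 : 100.0 : 66.0.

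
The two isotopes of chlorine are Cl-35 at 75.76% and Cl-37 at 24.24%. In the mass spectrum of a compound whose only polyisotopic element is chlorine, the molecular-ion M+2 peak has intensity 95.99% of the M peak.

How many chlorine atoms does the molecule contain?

3

With n Cl atoms, P(M+2)/P(M) = C(n,1)·p^(n−1)q / p^n = n·q/p = n · 0.2424/0.7576.
n = 0.9599 × 0.7576/0.2424 = 3.00 ≈ 3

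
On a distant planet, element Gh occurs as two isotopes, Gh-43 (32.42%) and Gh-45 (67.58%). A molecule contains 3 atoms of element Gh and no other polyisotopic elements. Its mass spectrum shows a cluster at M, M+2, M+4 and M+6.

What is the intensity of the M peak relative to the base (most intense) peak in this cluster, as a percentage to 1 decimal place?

7.7%

Term probabilities: M 0.0341, M+2 0.2131, M+4 0.4442, M+6 0.3086. Base peak = M+4.
P(M+4) = C(3,2) × 0.3242^1 × 0.6758^2 = 3 × 0.3242 × 0.45670564 = 0.444192 (base)
P(M) = C(3,0) × 0.3242^3 × 0.6758^0 = 1 × 0.03407525 × 1.0000 = 0.034075
Relative intensity = 0.034075 / 0.444192 × 100 = 7.7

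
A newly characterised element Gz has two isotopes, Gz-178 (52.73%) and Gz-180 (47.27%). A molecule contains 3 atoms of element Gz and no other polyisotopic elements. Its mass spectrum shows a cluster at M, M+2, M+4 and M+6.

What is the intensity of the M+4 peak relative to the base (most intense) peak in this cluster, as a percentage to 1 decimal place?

89.6%

Binomial terms of (0.5273 + 0.4727)^3: M 0.1466, M+2 0.3943, M+4 0.3535, M+6 0.1056 → M+2 is the base peak.
P(M+2) = C(3,1) × 0.5273^2 × 0.4727^1 = 3 × 0.27804529 × 0.4727 = 0.394296 (base)
P(M+4) = C(3,2) × 0.5273^1 × 0.4727^2 = 3 × 0.5273 × 0.22344529 = 0.353468
Relative intensity = 0.353468 / 0.394296 × 100 = 89.6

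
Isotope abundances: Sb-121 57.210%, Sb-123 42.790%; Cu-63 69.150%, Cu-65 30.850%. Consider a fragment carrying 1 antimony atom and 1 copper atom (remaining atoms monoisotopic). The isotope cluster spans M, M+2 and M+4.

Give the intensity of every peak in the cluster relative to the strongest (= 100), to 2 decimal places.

Antimony pattern (n=1): 0.5721 : 0.4279
Copper pattern (n=1): 0.6915 : 0.3085
Convolve the two distributions (both contribute in 2-u steps):
  M: 0.5721×0.6915 = 0.395607
  M+2: 0.5721×0.3085 + 0.4279×0.6915 = 0.472386
  M+4: 0.4279×0.3085 = 0.132007
Scale to base peak (0.472386) = 100: 83.75 : 100.00 : 27.94

83.75 : 100.00 : 27.94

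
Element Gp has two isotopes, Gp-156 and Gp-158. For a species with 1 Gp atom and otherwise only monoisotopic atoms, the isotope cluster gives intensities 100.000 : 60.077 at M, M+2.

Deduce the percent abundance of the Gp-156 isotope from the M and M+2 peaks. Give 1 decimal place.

Let p = fractional abundance of Gp-156. I(M+2)/I(M) = [C(1,1)·p^0·(1−p)] / p^1 = 1·(1−p)/p = 60.077/100.000 = 0.6008
(1−p)/p = 0.6008/1 = 0.6008  ⇒  p = 1/(1 + 0.6008) = 0.6247
Gp-156: 62.5%, Gp-158: 37.5%.

62.5%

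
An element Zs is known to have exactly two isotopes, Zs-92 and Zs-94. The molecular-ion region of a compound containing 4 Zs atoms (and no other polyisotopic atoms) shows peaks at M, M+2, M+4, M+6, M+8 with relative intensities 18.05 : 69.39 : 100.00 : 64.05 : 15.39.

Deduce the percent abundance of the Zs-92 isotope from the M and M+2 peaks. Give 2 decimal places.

50.99%

Write p for the Zs-92 fraction. I(M+2)/I(M) = [C(4,1)·p^3·(1−p)] / p^4 = 4·(1−p)/p = 69.39/18.05 = 3.8443
(1−p)/p = 3.8443/4 = 0.9611  ⇒  p = 1/(1 + 0.9611) = 0.5099
Zs-92: 50.99%, Zs-94: 49.01%.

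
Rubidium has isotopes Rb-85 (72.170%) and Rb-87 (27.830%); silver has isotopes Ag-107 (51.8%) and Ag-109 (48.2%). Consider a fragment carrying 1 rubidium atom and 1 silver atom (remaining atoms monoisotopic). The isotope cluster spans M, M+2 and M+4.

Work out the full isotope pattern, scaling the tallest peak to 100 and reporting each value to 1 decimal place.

Rubidium pattern (n=1): 0.7217 : 0.2783
Silver pattern (n=1): 0.5180 : 0.4820
Convolve the two distributions (both contribute in 2-u steps):
  M: 0.7217×0.5180 = 0.373841
  M+2: 0.7217×0.4820 + 0.2783×0.5180 = 0.492019
  M+4: 0.2783×0.4820 = 0.134141
Scale to base peak (0.492019) = 100: 76.0 : 100.0 : 27.3

76.0 : 100.0 : 27.3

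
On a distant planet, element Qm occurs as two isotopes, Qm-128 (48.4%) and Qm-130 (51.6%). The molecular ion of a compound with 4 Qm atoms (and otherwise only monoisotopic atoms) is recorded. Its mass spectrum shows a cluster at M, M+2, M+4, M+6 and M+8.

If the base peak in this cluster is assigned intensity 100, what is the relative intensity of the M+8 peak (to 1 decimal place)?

18.9

Binomial terms of (0.484 + 0.516)^4: M 0.0549, M+2 0.2340, M+4 0.3742, M+6 0.2660, M+8 0.0709 → M+4 is the base peak.
P(M+4) = C(4,2) × 0.484^2 × 0.516^2 = 6 × 0.234256 × 0.266256 = 0.374232 (base)
P(M+8) = C(4,4) × 0.484^0 × 0.516^4 = 1 × 1.0000 × 0.07089226 = 0.070892
Relative intensity = 0.070892 / 0.374232 × 100 = 18.9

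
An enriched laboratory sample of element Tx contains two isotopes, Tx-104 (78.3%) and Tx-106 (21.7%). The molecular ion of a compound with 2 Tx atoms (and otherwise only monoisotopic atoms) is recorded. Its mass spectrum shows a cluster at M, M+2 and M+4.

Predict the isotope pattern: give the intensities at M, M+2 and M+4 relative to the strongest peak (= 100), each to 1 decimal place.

The 2 Tx atoms are independent, so intensities follow the terms of (0.783 + 0.217)^2.
P(M) = 0.783^2 = 0.613089
P(M+2) = 2 × 0.783^1 × 0.217^1 = 0.339822
P(M+4) = 0.217^2 = 0.047089
The M peak is largest (0.613089); scaling to 100 gives 100.0 : 55.4 : 7.7.

100.0 : 55.4 : 7.7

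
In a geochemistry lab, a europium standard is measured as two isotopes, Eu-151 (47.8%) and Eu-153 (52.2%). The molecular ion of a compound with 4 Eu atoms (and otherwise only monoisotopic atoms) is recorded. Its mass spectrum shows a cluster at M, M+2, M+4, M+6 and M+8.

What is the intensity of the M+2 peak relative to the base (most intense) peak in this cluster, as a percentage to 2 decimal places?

61.05%

(0.478 + 0.522)^4 gives M 0.0522, M+2 0.2280, M+4 0.3735, M+6 0.2720, M+8 0.0742; the largest is M+4.
P(M+4) = C(4,2) × 0.478^2 × 0.522^2 = 6 × 0.228484 × 0.272484 = 0.373549 (base)
P(M+2) = C(4,1) × 0.478^3 × 0.522^1 = 4 × 0.10921535 × 0.5220 = 0.228042
Relative intensity = 0.228042 / 0.373549 × 100 = 61.05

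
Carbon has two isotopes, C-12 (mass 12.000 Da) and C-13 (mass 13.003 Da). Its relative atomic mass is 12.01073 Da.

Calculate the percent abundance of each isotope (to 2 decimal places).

C-12: 98.93%, C-13: 1.07%

With x = fraction of C-12 (so C-13 is 1 − x):
12.000·x + 13.003·(1 − x) = 12.01073
(12.000 − 13.003)·x = 12.01073 − 13.003
x = -0.99227 / -1.003 = 0.98930 → 98.93% C-12, 1.07% C-13.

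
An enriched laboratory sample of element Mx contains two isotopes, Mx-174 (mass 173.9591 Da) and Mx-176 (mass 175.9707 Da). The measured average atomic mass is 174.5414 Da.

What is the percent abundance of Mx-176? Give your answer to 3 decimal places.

With x = fraction of Mx-174 (so Mx-176 is 1 − x):
173.9591·x + 175.9707·(1 − x) = 174.5414
(173.9591 − 175.9707)·x = 174.5414 − 175.9707
x = -1.4293 / -2.0116 = 0.71053 → 71.053% Mx-174, 28.947% Mx-176.

28.947%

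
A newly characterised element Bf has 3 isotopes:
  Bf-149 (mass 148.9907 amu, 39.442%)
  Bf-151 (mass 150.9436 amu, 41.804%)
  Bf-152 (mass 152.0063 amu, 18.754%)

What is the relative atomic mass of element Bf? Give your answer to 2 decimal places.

150.37 amu

Ar = Σ fᵢ·mᵢ = 0.39442 × 148.9907 + 0.41804 × 150.9436 + 0.18754 × 152.0063
= 58.76491 + 63.10046 + 28.50726 = 150.37263 amu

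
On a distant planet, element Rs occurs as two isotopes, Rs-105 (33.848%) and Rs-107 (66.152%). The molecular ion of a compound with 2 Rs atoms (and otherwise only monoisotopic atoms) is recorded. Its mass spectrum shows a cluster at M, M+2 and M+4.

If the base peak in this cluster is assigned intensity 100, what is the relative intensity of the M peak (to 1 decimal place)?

Term probabilities: M 0.1146, M+2 0.4478, M+4 0.4376. Base peak = M+2.
P(M+2) = C(2,1) × 0.33848^1 × 0.66152^1 = 2 × 0.33848 × 0.66152 = 0.447823 (base)
P(M) = C(2,0) × 0.33848^2 × 0.66152^0 = 1 × 0.11456871 × 1.0000 = 0.114569
Relative intensity = 0.114569 / 0.447823 × 100 = 25.6

25.6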